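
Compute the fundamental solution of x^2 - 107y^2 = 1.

First expand sqrt(107) as a continued fraction. With x_i = (sqrt(107) + m_i)/d_i and (m_0, d_0) = (0, 1): a_0 = floor(sqrt(107)) = 10, since 10^2 = 100 <= 107 < 121 = 11^2.
Iterate m_{i+1} = d_i*a_i - m_i, d_{i+1} = (107 - m_{i+1}^2)/d_i, a_{i+1} = floor((a_0 + m_{i+1})/d_{i+1}):
  m_1 = 1*10 - 0 = 10, d_1 = (107 - 10^2)/1 = 7/1 = 7, a_1 = floor((10 + 10)/7) = 2.
  m_2 = 7*2 - 10 = 4, d_2 = (107 - 4^2)/7 = 91/7 = 13, a_2 = floor((10 + 4)/13) = 1.
  m_3 = 13*1 - 4 = 9, d_3 = (107 - 9^2)/13 = 26/13 = 2, a_3 = floor((10 + 9)/2) = 9.
  m_4 = 2*9 - 9 = 9, d_4 = (107 - 9^2)/2 = 26/2 = 13, a_4 = floor((10 + 9)/13) = 1.
  m_5 = 13*1 - 9 = 4, d_5 = (107 - 4^2)/13 = 91/13 = 7, a_5 = floor((10 + 4)/7) = 2.
  m_6 = 7*2 - 4 = 10, d_6 = (107 - 10^2)/7 = 7/7 = 1, a_6 = floor((10 + 10)/1) = 20.
  m_7 = 1*20 - 10 = 10, d_7 = (107 - 10^2)/1 = 7/1 = 7: (m_7, d_7) = (m_1, d_1) = (10, 7), so from here the quotients repeat a_1, ..., a_6; the period length is 6.
So sqrt(107) = [10; (2, 1, 9, 1, 2, 20)] with period length k = 6.
k is even, so the fundamental solution of x^2 - 107y^2 = 1 is (p_{k-1}, q_{k-1}) = (p_5, q_5); compute convergents through index 5.
Convergents (p_i = a_i*p_{i-1} + p_{i-2}, q_i = a_i*q_{i-1} + q_{i-2} with p_{-2}=0, p_{-1}=1, q_{-2}=1, q_{-1}=0):
  i=0: a_0=10, p_0 = 10*1 + 0 = 10, q_0 = 10*0 + 1 = 1.
  i=1: a_1=2, p_1 = 2*10 + 1 = 21, q_1 = 2*1 + 0 = 2.
  i=2: a_2=1, p_2 = 1*21 + 10 = 31, q_2 = 1*2 + 1 = 3.
  i=3: a_3=9, p_3 = 9*31 + 21 = 300, q_3 = 9*3 + 2 = 29.
  i=4: a_4=1, p_4 = 1*300 + 31 = 331, q_4 = 1*29 + 3 = 32.
  i=5: a_5=2, p_5 = 2*331 + 300 = 962, q_5 = 2*32 + 29 = 93.
Check: 962^2 - 107*93^2 = 925444 - 925443 = 1, so (x, y) = (962, 93) solves the equation, and by the theorem it is the least positive solution.

(x, y) = (962, 93)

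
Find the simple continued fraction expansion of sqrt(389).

[19; (1, 2, 1, 1, 1, 1, 2, 1, 38)]

Write x_i = (sqrt(389) + m_i)/d_i with (m_0, d_0) = (0, 1). a_0 = floor(sqrt(389)) = 19, since 19^2 = 361 <= 389 < 400 = 20^2.
Iterate m_{i+1} = d_i*a_i - m_i, d_{i+1} = (389 - m_{i+1}^2)/d_i, a_{i+1} = floor((a_0 + m_{i+1})/d_{i+1}):
  m_1 = 1*19 - 0 = 19, d_1 = (389 - 19^2)/1 = 28/1 = 28, a_1 = floor((19 + 19)/28) = 1.
  m_2 = 28*1 - 19 = 9, d_2 = (389 - 9^2)/28 = 308/28 = 11, a_2 = floor((19 + 9)/11) = 2.
  m_3 = 11*2 - 9 = 13, d_3 = (389 - 13^2)/11 = 220/11 = 20, a_3 = floor((19 + 13)/20) = 1.
  m_4 = 20*1 - 13 = 7, d_4 = (389 - 7^2)/20 = 340/20 = 17, a_4 = floor((19 + 7)/17) = 1.
  m_5 = 17*1 - 7 = 10, d_5 = (389 - 10^2)/17 = 289/17 = 17, a_5 = floor((19 + 10)/17) = 1.
  m_6 = 17*1 - 10 = 7, d_6 = (389 - 7^2)/17 = 340/17 = 20, a_6 = floor((19 + 7)/20) = 1.
  m_7 = 20*1 - 7 = 13, d_7 = (389 - 13^2)/20 = 220/20 = 11, a_7 = floor((19 + 13)/11) = 2.
  m_8 = 11*2 - 13 = 9, d_8 = (389 - 9^2)/11 = 308/11 = 28, a_8 = floor((19 + 9)/28) = 1.
  m_9 = 28*1 - 9 = 19, d_9 = (389 - 19^2)/28 = 28/28 = 1, a_9 = floor((19 + 19)/1) = 38.
  m_10 = 1*38 - 19 = 19, d_10 = (389 - 19^2)/1 = 28/1 = 28: (m_10, d_10) = (m_1, d_1) = (19, 28), so from here the quotients repeat a_1, ..., a_9; the period length is 9.
Hence the expansion of sqrt(389) is a_0 = 19 followed by the repeating block 1, 2, 1, 1, 1, 1, 2, 1, 38 (period 9).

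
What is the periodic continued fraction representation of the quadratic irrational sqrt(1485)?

[38; (1, 1, 6, 1, 1, 76)]

Write x_i = (sqrt(1485) + m_i)/d_i with (m_0, d_0) = (0, 1). a_0 = floor(sqrt(1485)) = 38, since 38^2 = 1444 <= 1485 < 1521 = 39^2.
Iterate m_{i+1} = d_i*a_i - m_i, d_{i+1} = (1485 - m_{i+1}^2)/d_i, a_{i+1} = floor((a_0 + m_{i+1})/d_{i+1}):
  m_1 = 1*38 - 0 = 38, d_1 = (1485 - 38^2)/1 = 41/1 = 41, a_1 = floor((38 + 38)/41) = 1.
  m_2 = 41*1 - 38 = 3, d_2 = (1485 - 3^2)/41 = 1476/41 = 36, a_2 = floor((38 + 3)/36) = 1.
  m_3 = 36*1 - 3 = 33, d_3 = (1485 - 33^2)/36 = 396/36 = 11, a_3 = floor((38 + 33)/11) = 6.
  m_4 = 11*6 - 33 = 33, d_4 = (1485 - 33^2)/11 = 396/11 = 36, a_4 = floor((38 + 33)/36) = 1.
  m_5 = 36*1 - 33 = 3, d_5 = (1485 - 3^2)/36 = 1476/36 = 41, a_5 = floor((38 + 3)/41) = 1.
  m_6 = 41*1 - 3 = 38, d_6 = (1485 - 38^2)/41 = 41/41 = 1, a_6 = floor((38 + 38)/1) = 76.
  m_7 = 1*76 - 38 = 38, d_7 = (1485 - 38^2)/1 = 41/1 = 41: (m_7, d_7) = (m_1, d_1) = (38, 41), so from here the quotients repeat a_1, ..., a_6; the period length is 6.
Hence the expansion of sqrt(1485) is a_0 = 38 followed by the repeating block 1, 1, 6, 1, 1, 76 (period 6).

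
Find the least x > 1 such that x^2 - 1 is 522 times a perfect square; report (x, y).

(x, y) = (19603, 858)

First expand sqrt(522) as a continued fraction. With x_i = (sqrt(522) + m_i)/d_i and (m_0, d_0) = (0, 1): a_0 = floor(sqrt(522)) = 22, since 22^2 = 484 <= 522 < 529 = 23^2.
Iterate m_{i+1} = d_i*a_i - m_i, d_{i+1} = (522 - m_{i+1}^2)/d_i, a_{i+1} = floor((a_0 + m_{i+1})/d_{i+1}):
  m_1 = 1*22 - 0 = 22, d_1 = (522 - 22^2)/1 = 38/1 = 38, a_1 = floor((22 + 22)/38) = 1.
  m_2 = 38*1 - 22 = 16, d_2 = (522 - 16^2)/38 = 266/38 = 7, a_2 = floor((22 + 16)/7) = 5.
  m_3 = 7*5 - 16 = 19, d_3 = (522 - 19^2)/7 = 161/7 = 23, a_3 = floor((22 + 19)/23) = 1.
  m_4 = 23*1 - 19 = 4, d_4 = (522 - 4^2)/23 = 506/23 = 22, a_4 = floor((22 + 4)/22) = 1.
  m_5 = 22*1 - 4 = 18, d_5 = (522 - 18^2)/22 = 198/22 = 9, a_5 = floor((22 + 18)/9) = 4.
  m_6 = 9*4 - 18 = 18, d_6 = (522 - 18^2)/9 = 198/9 = 22, a_6 = floor((22 + 18)/22) = 1.
  m_7 = 22*1 - 18 = 4, d_7 = (522 - 4^2)/22 = 506/22 = 23, a_7 = floor((22 + 4)/23) = 1.
  m_8 = 23*1 - 4 = 19, d_8 = (522 - 19^2)/23 = 161/23 = 7, a_8 = floor((22 + 19)/7) = 5.
  m_9 = 7*5 - 19 = 16, d_9 = (522 - 16^2)/7 = 266/7 = 38, a_9 = floor((22 + 16)/38) = 1.
  m_10 = 38*1 - 16 = 22, d_10 = (522 - 22^2)/38 = 38/38 = 1, a_10 = floor((22 + 22)/1) = 44.
  m_11 = 1*44 - 22 = 22, d_11 = (522 - 22^2)/1 = 38/1 = 38: (m_11, d_11) = (m_1, d_1) = (22, 38), so from here the quotients repeat a_1, ..., a_10; the period length is 10.
So sqrt(522) = [22; (1, 5, 1, 1, 4, 1, 1, 5, 1, 44)] with period length k = 10.
k is even, so the fundamental solution of x^2 - 522y^2 = 1 is (p_{k-1}, q_{k-1}) = (p_9, q_9); compute convergents through index 9.
Convergents (p_i = a_i*p_{i-1} + p_{i-2}, q_i = a_i*q_{i-1} + q_{i-2} with p_{-2}=0, p_{-1}=1, q_{-2}=1, q_{-1}=0):
  i=0: a_0=22, p_0 = 22*1 + 0 = 22, q_0 = 22*0 + 1 = 1.
  i=1: a_1=1, p_1 = 1*22 + 1 = 23, q_1 = 1*1 + 0 = 1.
  i=2: a_2=5, p_2 = 5*23 + 22 = 137, q_2 = 5*1 + 1 = 6.
  i=3: a_3=1, p_3 = 1*137 + 23 = 160, q_3 = 1*6 + 1 = 7.
  i=4: a_4=1, p_4 = 1*160 + 137 = 297, q_4 = 1*7 + 6 = 13.
  i=5: a_5=4, p_5 = 4*297 + 160 = 1348, q_5 = 4*13 + 7 = 59.
  i=6: a_6=1, p_6 = 1*1348 + 297 = 1645, q_6 = 1*59 + 13 = 72.
  i=7: a_7=1, p_7 = 1*1645 + 1348 = 2993, q_7 = 1*72 + 59 = 131.
  i=8: a_8=5, p_8 = 5*2993 + 1645 = 16610, q_8 = 5*131 + 72 = 727.
  i=9: a_9=1, p_9 = 1*16610 + 2993 = 19603, q_9 = 1*727 + 131 = 858.
Check: 19603^2 - 522*858^2 = 384277609 - 384277608 = 1, so (x, y) = (19603, 858) solves the equation, and by the theorem it is the least positive solution.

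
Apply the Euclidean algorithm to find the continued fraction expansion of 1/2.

Run the Euclidean algorithm on 1 and 2; the successive quotients are the partial quotients a_0, a_1, ... (each step inverts the fractional part left over by the previous one):
  1 = 0*2 + 1, so a_0 = 0.
  2 = 2*1 + 0, so a_1 = 2.
The remainder reaches 0 after 2 divisions, so the expansion has 2 partial quotients, read off in order.

[0; 2]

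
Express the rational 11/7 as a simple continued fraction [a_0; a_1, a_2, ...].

[1; 1, 1, 3]

Run the Euclidean algorithm on 11 and 7; the successive quotients are the partial quotients a_0, a_1, ... (each step inverts the fractional part left over by the previous one):
  11 = 1*7 + 4, so a_0 = 1.
  7 = 1*4 + 3, so a_1 = 1.
  4 = 1*3 + 1, so a_2 = 1.
  3 = 3*1 + 0, so a_3 = 3.
The remainder reaches 0 after 4 divisions, so the expansion has 4 partial quotients, read off in order.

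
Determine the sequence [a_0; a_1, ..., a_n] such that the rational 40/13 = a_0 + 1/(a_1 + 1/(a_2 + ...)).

[3; 13]

Run the Euclidean algorithm on 40 and 13; the successive quotients are the partial quotients a_0, a_1, ... (each step inverts the fractional part left over by the previous one):
  40 = 3*13 + 1, so a_0 = 3.
  13 = 13*1 + 0, so a_1 = 13.
The remainder reaches 0 after 2 divisions, so the expansion has 2 partial quotients, read off in order.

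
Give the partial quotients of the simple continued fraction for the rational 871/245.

[3; 1, 1, 4, 27]

Run the Euclidean algorithm on 871 and 245; the successive quotients are the partial quotients a_0, a_1, ... (each step inverts the fractional part left over by the previous one):
  871 = 3*245 + 136, so a_0 = 3.
  245 = 1*136 + 109, so a_1 = 1.
  136 = 1*109 + 27, so a_2 = 1.
  109 = 4*27 + 1, so a_3 = 4.
  27 = 27*1 + 0, so a_4 = 27.
The remainder reaches 0 after 5 divisions, so the expansion has 5 partial quotients, read off in order.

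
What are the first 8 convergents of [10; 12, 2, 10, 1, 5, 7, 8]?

10/1, 121/12, 252/25, 2641/262, 2893/287, 17106/1697, 122635/12166, 998186/99025

Using the convergent recurrence p_i = a_i*p_{i-1} + p_{i-2}, q_i = a_i*q_{i-1} + q_{i-2} with p_{-2}=0, p_{-1}=1, q_{-2}=1, q_{-1}=0:
  i=0: a_0=10, p_0 = 10*1 + 0 = 10, q_0 = 10*0 + 1 = 1.
  i=1: a_1=12, p_1 = 12*10 + 1 = 121, q_1 = 12*1 + 0 = 12.
  i=2: a_2=2, p_2 = 2*121 + 10 = 252, q_2 = 2*12 + 1 = 25.
  i=3: a_3=10, p_3 = 10*252 + 121 = 2641, q_3 = 10*25 + 12 = 262.
  i=4: a_4=1, p_4 = 1*2641 + 252 = 2893, q_4 = 1*262 + 25 = 287.
  i=5: a_5=5, p_5 = 5*2893 + 2641 = 17106, q_5 = 5*287 + 262 = 1697.
  i=6: a_6=7, p_6 = 7*17106 + 2893 = 122635, q_6 = 7*1697 + 287 = 12166.
  i=7: a_7=8, p_7 = 8*122635 + 17106 = 998186, q_7 = 8*12166 + 1697 = 99025.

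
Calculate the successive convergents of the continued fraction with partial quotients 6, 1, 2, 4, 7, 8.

6/1, 7/1, 20/3, 87/13, 629/94, 5119/765

Using the convergent recurrence p_i = a_i*p_{i-1} + p_{i-2}, q_i = a_i*q_{i-1} + q_{i-2} with p_{-2}=0, p_{-1}=1, q_{-2}=1, q_{-1}=0:
  i=0: a_0=6, p_0 = 6*1 + 0 = 6, q_0 = 6*0 + 1 = 1.
  i=1: a_1=1, p_1 = 1*6 + 1 = 7, q_1 = 1*1 + 0 = 1.
  i=2: a_2=2, p_2 = 2*7 + 6 = 20, q_2 = 2*1 + 1 = 3.
  i=3: a_3=4, p_3 = 4*20 + 7 = 87, q_3 = 4*3 + 1 = 13.
  i=4: a_4=7, p_4 = 7*87 + 20 = 629, q_4 = 7*13 + 3 = 94.
  i=5: a_5=8, p_5 = 8*629 + 87 = 5119, q_5 = 8*94 + 13 = 765.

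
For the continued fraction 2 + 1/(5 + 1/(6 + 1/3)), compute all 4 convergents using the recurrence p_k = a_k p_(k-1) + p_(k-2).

Using the convergent recurrence p_i = a_i*p_{i-1} + p_{i-2}, q_i = a_i*q_{i-1} + q_{i-2} with p_{-2}=0, p_{-1}=1, q_{-2}=1, q_{-1}=0:
  i=0: a_0=2, p_0 = 2*1 + 0 = 2, q_0 = 2*0 + 1 = 1.
  i=1: a_1=5, p_1 = 5*2 + 1 = 11, q_1 = 5*1 + 0 = 5.
  i=2: a_2=6, p_2 = 6*11 + 2 = 68, q_2 = 6*5 + 1 = 31.
  i=3: a_3=3, p_3 = 3*68 + 11 = 215, q_3 = 3*31 + 5 = 98.

2/1, 11/5, 68/31, 215/98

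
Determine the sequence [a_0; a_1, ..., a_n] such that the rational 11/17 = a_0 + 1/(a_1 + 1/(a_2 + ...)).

Run the Euclidean algorithm on 11 and 17; the successive quotients are the partial quotients a_0, a_1, ... (each step inverts the fractional part left over by the previous one):
  11 = 0*17 + 11, so a_0 = 0.
  17 = 1*11 + 6, so a_1 = 1.
  11 = 1*6 + 5, so a_2 = 1.
  6 = 1*5 + 1, so a_3 = 1.
  5 = 5*1 + 0, so a_4 = 5.
The remainder reaches 0 after 5 divisions, so the expansion has 5 partial quotients, read off in order.

[0; 1, 1, 1, 5]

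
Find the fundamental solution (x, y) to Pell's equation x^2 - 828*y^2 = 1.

(x, y) = (1151, 40)

First expand sqrt(828) as a continued fraction. With x_i = (sqrt(828) + m_i)/d_i and (m_0, d_0) = (0, 1): a_0 = floor(sqrt(828)) = 28, since 28^2 = 784 <= 828 < 841 = 29^2.
Iterate m_{i+1} = d_i*a_i - m_i, d_{i+1} = (828 - m_{i+1}^2)/d_i, a_{i+1} = floor((a_0 + m_{i+1})/d_{i+1}):
  m_1 = 1*28 - 0 = 28, d_1 = (828 - 28^2)/1 = 44/1 = 44, a_1 = floor((28 + 28)/44) = 1.
  m_2 = 44*1 - 28 = 16, d_2 = (828 - 16^2)/44 = 572/44 = 13, a_2 = floor((28 + 16)/13) = 3.
  m_3 = 13*3 - 16 = 23, d_3 = (828 - 23^2)/13 = 299/13 = 23, a_3 = floor((28 + 23)/23) = 2.
  m_4 = 23*2 - 23 = 23, d_4 = (828 - 23^2)/23 = 299/23 = 13, a_4 = floor((28 + 23)/13) = 3.
  m_5 = 13*3 - 23 = 16, d_5 = (828 - 16^2)/13 = 572/13 = 44, a_5 = floor((28 + 16)/44) = 1.
  m_6 = 44*1 - 16 = 28, d_6 = (828 - 28^2)/44 = 44/44 = 1, a_6 = floor((28 + 28)/1) = 56.
  m_7 = 1*56 - 28 = 28, d_7 = (828 - 28^2)/1 = 44/1 = 44: (m_7, d_7) = (m_1, d_1) = (28, 44), so from here the quotients repeat a_1, ..., a_6; the period length is 6.
So sqrt(828) = [28; (1, 3, 2, 3, 1, 56)] with period length k = 6.
k is even, so the fundamental solution of x^2 - 828y^2 = 1 is (p_{k-1}, q_{k-1}) = (p_5, q_5); compute convergents through index 5.
Convergents (p_i = a_i*p_{i-1} + p_{i-2}, q_i = a_i*q_{i-1} + q_{i-2} with p_{-2}=0, p_{-1}=1, q_{-2}=1, q_{-1}=0):
  i=0: a_0=28, p_0 = 28*1 + 0 = 28, q_0 = 28*0 + 1 = 1.
  i=1: a_1=1, p_1 = 1*28 + 1 = 29, q_1 = 1*1 + 0 = 1.
  i=2: a_2=3, p_2 = 3*29 + 28 = 115, q_2 = 3*1 + 1 = 4.
  i=3: a_3=2, p_3 = 2*115 + 29 = 259, q_3 = 2*4 + 1 = 9.
  i=4: a_4=3, p_4 = 3*259 + 115 = 892, q_4 = 3*9 + 4 = 31.
  i=5: a_5=1, p_5 = 1*892 + 259 = 1151, q_5 = 1*31 + 9 = 40.
Check: 1151^2 - 828*40^2 = 1324801 - 1324800 = 1, so (x, y) = (1151, 40) solves the equation, and by the theorem it is the least positive solution.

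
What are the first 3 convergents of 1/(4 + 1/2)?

Using the convergent recurrence p_i = a_i*p_{i-1} + p_{i-2}, q_i = a_i*q_{i-1} + q_{i-2} with p_{-2}=0, p_{-1}=1, q_{-2}=1, q_{-1}=0:
  i=0: a_0=0, p_0 = 0*1 + 0 = 0, q_0 = 0*0 + 1 = 1.
  i=1: a_1=4, p_1 = 4*0 + 1 = 1, q_1 = 4*1 + 0 = 4.
  i=2: a_2=2, p_2 = 2*1 + 0 = 2, q_2 = 2*4 + 1 = 9.

0/1, 1/4, 2/9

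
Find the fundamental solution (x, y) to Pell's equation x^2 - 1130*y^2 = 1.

First expand sqrt(1130) as a continued fraction. With x_i = (sqrt(1130) + m_i)/d_i and (m_0, d_0) = (0, 1): a_0 = floor(sqrt(1130)) = 33, since 33^2 = 1089 <= 1130 < 1156 = 34^2.
Iterate m_{i+1} = d_i*a_i - m_i, d_{i+1} = (1130 - m_{i+1}^2)/d_i, a_{i+1} = floor((a_0 + m_{i+1})/d_{i+1}):
  m_1 = 1*33 - 0 = 33, d_1 = (1130 - 33^2)/1 = 41/1 = 41, a_1 = floor((33 + 33)/41) = 1.
  m_2 = 41*1 - 33 = 8, d_2 = (1130 - 8^2)/41 = 1066/41 = 26, a_2 = floor((33 + 8)/26) = 1.
  m_3 = 26*1 - 8 = 18, d_3 = (1130 - 18^2)/26 = 806/26 = 31, a_3 = floor((33 + 18)/31) = 1.
  m_4 = 31*1 - 18 = 13, d_4 = (1130 - 13^2)/31 = 961/31 = 31, a_4 = floor((33 + 13)/31) = 1.
  m_5 = 31*1 - 13 = 18, d_5 = (1130 - 18^2)/31 = 806/31 = 26, a_5 = floor((33 + 18)/26) = 1.
  m_6 = 26*1 - 18 = 8, d_6 = (1130 - 8^2)/26 = 1066/26 = 41, a_6 = floor((33 + 8)/41) = 1.
  m_7 = 41*1 - 8 = 33, d_7 = (1130 - 33^2)/41 = 41/41 = 1, a_7 = floor((33 + 33)/1) = 66.
  m_8 = 1*66 - 33 = 33, d_8 = (1130 - 33^2)/1 = 41/1 = 41: (m_8, d_8) = (m_1, d_1) = (33, 41), so from here the quotients repeat a_1, ..., a_7; the period length is 7.
So sqrt(1130) = [33; (1, 1, 1, 1, 1, 1, 66)] with period length k = 7.
k is odd, so (p_{k-1}, q_{k-1}) only solves x^2 - 1130y^2 = -1 and the fundamental solution of x^2 - 1130y^2 = 1 is (p_{2k-1}, q_{2k-1}) = (p_13, q_13); compute convergents through index 13, running through the period twice.
Convergents (p_i = a_i*p_{i-1} + p_{i-2}, q_i = a_i*q_{i-1} + q_{i-2} with p_{-2}=0, p_{-1}=1, q_{-2}=1, q_{-1}=0):
  i=0: a_0=33, p_0 = 33*1 + 0 = 33, q_0 = 33*0 + 1 = 1.
  i=1: a_1=1, p_1 = 1*33 + 1 = 34, q_1 = 1*1 + 0 = 1.
  i=2: a_2=1, p_2 = 1*34 + 33 = 67, q_2 = 1*1 + 1 = 2.
  i=3: a_3=1, p_3 = 1*67 + 34 = 101, q_3 = 1*2 + 1 = 3.
  i=4: a_4=1, p_4 = 1*101 + 67 = 168, q_4 = 1*3 + 2 = 5.
  i=5: a_5=1, p_5 = 1*168 + 101 = 269, q_5 = 1*5 + 3 = 8.
  i=6: a_6=1, p_6 = 1*269 + 168 = 437, q_6 = 1*8 + 5 = 13.
  i=7: a_7=66, p_7 = 66*437 + 269 = 29111, q_7 = 66*13 + 8 = 866.
  i=8: a_8=1, p_8 = 1*29111 + 437 = 29548, q_8 = 1*866 + 13 = 879.
  i=9: a_9=1, p_9 = 1*29548 + 29111 = 58659, q_9 = 1*879 + 866 = 1745.
  i=10: a_10=1, p_10 = 1*58659 + 29548 = 88207, q_10 = 1*1745 + 879 = 2624.
  i=11: a_11=1, p_11 = 1*88207 + 58659 = 146866, q_11 = 1*2624 + 1745 = 4369.
  i=12: a_12=1, p_12 = 1*146866 + 88207 = 235073, q_12 = 1*4369 + 2624 = 6993.
  i=13: a_13=1, p_13 = 1*235073 + 146866 = 381939, q_13 = 1*6993 + 4369 = 11362.
Indeed p_6^2 - 1130*q_6^2 = 190969 - 190970 = -1, not +1.
Check: 381939^2 - 1130*11362^2 = 145877399721 - 145877399720 = 1, so (x, y) = (381939, 11362) solves the equation, and by the theorem it is the least positive solution.

(x, y) = (381939, 11362)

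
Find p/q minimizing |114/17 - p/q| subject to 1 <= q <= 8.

47/7

Expand x = 114/17 as a continued fraction with the Euclidean algorithm:
  114 = 6*17 + 12, so a_0 = 6.
  17 = 1*12 + 5, so a_1 = 1.
  12 = 2*5 + 2, so a_2 = 2.
  5 = 2*2 + 1, so a_3 = 2.
  2 = 2*1 + 0, so a_4 = 2.
so x = [6; 1, 2, 2, 2].
Convergents (p_i = a_i*p_{i-1} + p_{i-2}, q_i = a_i*q_{i-1} + q_{i-2} with p_{-2}=0, p_{-1}=1, q_{-2}=1, q_{-1}=0), until the denominator exceeds 8:
  i=0: a_0=6, p_0 = 6*1 + 0 = 6, q_0 = 6*0 + 1 = 1.
  i=1: a_1=1, p_1 = 1*6 + 1 = 7, q_1 = 1*1 + 0 = 1.
  i=2: a_2=2, p_2 = 2*7 + 6 = 20, q_2 = 2*1 + 1 = 3.
  i=3: a_3=2, p_3 = 2*20 + 7 = 47, q_3 = 2*3 + 1 = 7.
  i=4: a_4=2, p_4 = 2*47 + 20 = 114, q_4 = 2*7 + 3 = 17.
q_4 = 17 > 8, so the last convergent with denominator <= 8 is p_3/q_3 = 47/7.
The closest fraction with denominator <= 8 is either p_3/q_3 or the intermediate fraction (k*p_3 + p_2)/(k*q_3 + q_2) with the largest k >= 1 whose denominator stays <= 8; these approach x as k grows, and every other convergent or intermediate fraction in range is farther away.
Largest k: floor((8 - q_2)/q_3) = floor((8 - 3)/7) = 0.
Since k = 0, no intermediate fraction beyond p_3/q_3 has denominator <= 8, so the convergent 47/7 is the closest (its error is |114*7 - 47*17|/(17*7) = 1/119).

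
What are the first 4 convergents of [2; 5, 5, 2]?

Using the convergent recurrence p_i = a_i*p_{i-1} + p_{i-2}, q_i = a_i*q_{i-1} + q_{i-2} with p_{-2}=0, p_{-1}=1, q_{-2}=1, q_{-1}=0:
  i=0: a_0=2, p_0 = 2*1 + 0 = 2, q_0 = 2*0 + 1 = 1.
  i=1: a_1=5, p_1 = 5*2 + 1 = 11, q_1 = 5*1 + 0 = 5.
  i=2: a_2=5, p_2 = 5*11 + 2 = 57, q_2 = 5*5 + 1 = 26.
  i=3: a_3=2, p_3 = 2*57 + 11 = 125, q_3 = 2*26 + 5 = 57.

2/1, 11/5, 57/26, 125/57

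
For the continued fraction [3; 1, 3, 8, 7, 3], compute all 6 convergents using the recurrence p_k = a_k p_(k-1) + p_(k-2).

Using the convergent recurrence p_i = a_i*p_{i-1} + p_{i-2}, q_i = a_i*q_{i-1} + q_{i-2} with p_{-2}=0, p_{-1}=1, q_{-2}=1, q_{-1}=0:
  i=0: a_0=3, p_0 = 3*1 + 0 = 3, q_0 = 3*0 + 1 = 1.
  i=1: a_1=1, p_1 = 1*3 + 1 = 4, q_1 = 1*1 + 0 = 1.
  i=2: a_2=3, p_2 = 3*4 + 3 = 15, q_2 = 3*1 + 1 = 4.
  i=3: a_3=8, p_3 = 8*15 + 4 = 124, q_3 = 8*4 + 1 = 33.
  i=4: a_4=7, p_4 = 7*124 + 15 = 883, q_4 = 7*33 + 4 = 235.
  i=5: a_5=3, p_5 = 3*883 + 124 = 2773, q_5 = 3*235 + 33 = 738.

3/1, 4/1, 15/4, 124/33, 883/235, 2773/738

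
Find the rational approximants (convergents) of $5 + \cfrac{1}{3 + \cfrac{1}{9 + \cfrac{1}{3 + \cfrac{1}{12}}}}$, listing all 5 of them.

5/1, 16/3, 149/28, 463/87, 5705/1072

Using the convergent recurrence p_i = a_i*p_{i-1} + p_{i-2}, q_i = a_i*q_{i-1} + q_{i-2} with p_{-2}=0, p_{-1}=1, q_{-2}=1, q_{-1}=0:
  i=0: a_0=5, p_0 = 5*1 + 0 = 5, q_0 = 5*0 + 1 = 1.
  i=1: a_1=3, p_1 = 3*5 + 1 = 16, q_1 = 3*1 + 0 = 3.
  i=2: a_2=9, p_2 = 9*16 + 5 = 149, q_2 = 9*3 + 1 = 28.
  i=3: a_3=3, p_3 = 3*149 + 16 = 463, q_3 = 3*28 + 3 = 87.
  i=4: a_4=12, p_4 = 12*463 + 149 = 5705, q_4 = 12*87 + 28 = 1072.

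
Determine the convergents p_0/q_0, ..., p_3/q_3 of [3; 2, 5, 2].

3/1, 7/2, 38/11, 83/24

Using the convergent recurrence p_i = a_i*p_{i-1} + p_{i-2}, q_i = a_i*q_{i-1} + q_{i-2} with p_{-2}=0, p_{-1}=1, q_{-2}=1, q_{-1}=0:
  i=0: a_0=3, p_0 = 3*1 + 0 = 3, q_0 = 3*0 + 1 = 1.
  i=1: a_1=2, p_1 = 2*3 + 1 = 7, q_1 = 2*1 + 0 = 2.
  i=2: a_2=5, p_2 = 5*7 + 3 = 38, q_2 = 5*2 + 1 = 11.
  i=3: a_3=2, p_3 = 2*38 + 7 = 83, q_3 = 2*11 + 2 = 24.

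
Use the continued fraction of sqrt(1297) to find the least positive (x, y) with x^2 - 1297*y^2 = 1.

First expand sqrt(1297) as a continued fraction. With x_i = (sqrt(1297) + m_i)/d_i and (m_0, d_0) = (0, 1): a_0 = floor(sqrt(1297)) = 36, since 36^2 = 1296 <= 1297 < 1369 = 37^2.
Iterate m_{i+1} = d_i*a_i - m_i, d_{i+1} = (1297 - m_{i+1}^2)/d_i, a_{i+1} = floor((a_0 + m_{i+1})/d_{i+1}):
  m_1 = 1*36 - 0 = 36, d_1 = (1297 - 36^2)/1 = 1/1 = 1, a_1 = floor((36 + 36)/1) = 72.
  m_2 = 1*72 - 36 = 36, d_2 = (1297 - 36^2)/1 = 1/1 = 1: (m_2, d_2) = (m_1, d_1) = (36, 1), so from here the quotient a_1 repeats; the period length is 1.
So sqrt(1297) = [36; (72)] with period length k = 1.
k is odd, so (p_{k-1}, q_{k-1}) only solves x^2 - 1297y^2 = -1 and the fundamental solution of x^2 - 1297y^2 = 1 is (p_{2k-1}, q_{2k-1}) = (p_1, q_1); compute convergents through index 1, running through the period twice.
Convergents (p_i = a_i*p_{i-1} + p_{i-2}, q_i = a_i*q_{i-1} + q_{i-2} with p_{-2}=0, p_{-1}=1, q_{-2}=1, q_{-1}=0):
  i=0: a_0=36, p_0 = 36*1 + 0 = 36, q_0 = 36*0 + 1 = 1.
  i=1: a_1=72, p_1 = 72*36 + 1 = 2593, q_1 = 72*1 + 0 = 72.
Indeed p_0^2 - 1297*q_0^2 = 1296 - 1297 = -1, not +1.
Check: 2593^2 - 1297*72^2 = 6723649 - 6723648 = 1, so (x, y) = (2593, 72) solves the equation, and by the theorem it is the least positive solution.

(x, y) = (2593, 72)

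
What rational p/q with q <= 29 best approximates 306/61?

5/1

Expand x = 306/61 as a continued fraction with the Euclidean algorithm:
  306 = 5*61 + 1, so a_0 = 5.
  61 = 61*1 + 0, so a_1 = 61.
so x = [5; 61].
Convergents (p_i = a_i*p_{i-1} + p_{i-2}, q_i = a_i*q_{i-1} + q_{i-2} with p_{-2}=0, p_{-1}=1, q_{-2}=1, q_{-1}=0), until the denominator exceeds 29:
  i=0: a_0=5, p_0 = 5*1 + 0 = 5, q_0 = 5*0 + 1 = 1.
  i=1: a_1=61, p_1 = 61*5 + 1 = 306, q_1 = 61*1 + 0 = 61.
q_1 = 61 > 29, so the last convergent with denominator <= 29 is p_0/q_0 = 5/1.
The closest fraction with denominator <= 29 is either p_0/q_0 or the intermediate fraction (k*p_0 + p_{-1})/(k*q_0 + q_{-1}) with the largest k >= 1 whose denominator stays <= 29; these approach x as k grows, and every other convergent or intermediate fraction in range is farther away.
Largest k: floor((29 - q_{-1})/q_0) = floor((29 - 0)/1) = 29 (using the seeds p_{-1} = 1, q_{-1} = 0).
That gives (29*5 + 1)/(29*1 + 0) = 146/29.
Compare the errors: |x - 5/1| = |306*1 - 5*61|/(61*1) = 1/61, and |x - 146/29| = |306*29 - 146*61|/(61*29) = 32/1769.
Cross-multiplying, 1*1769 = 1769 < 1952 = 32*61, so 1/61 is smaller: the convergent 5/1 is closer to x than 146/29.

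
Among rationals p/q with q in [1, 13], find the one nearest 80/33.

17/7

Expand x = 80/33 as a continued fraction with the Euclidean algorithm:
  80 = 2*33 + 14, so a_0 = 2.
  33 = 2*14 + 5, so a_1 = 2.
  14 = 2*5 + 4, so a_2 = 2.
  5 = 1*4 + 1, so a_3 = 1.
  4 = 4*1 + 0, so a_4 = 4.
so x = [2; 2, 2, 1, 4].
Convergents (p_i = a_i*p_{i-1} + p_{i-2}, q_i = a_i*q_{i-1} + q_{i-2} with p_{-2}=0, p_{-1}=1, q_{-2}=1, q_{-1}=0), until the denominator exceeds 13:
  i=0: a_0=2, p_0 = 2*1 + 0 = 2, q_0 = 2*0 + 1 = 1.
  i=1: a_1=2, p_1 = 2*2 + 1 = 5, q_1 = 2*1 + 0 = 2.
  i=2: a_2=2, p_2 = 2*5 + 2 = 12, q_2 = 2*2 + 1 = 5.
  i=3: a_3=1, p_3 = 1*12 + 5 = 17, q_3 = 1*5 + 2 = 7.
  i=4: a_4=4, p_4 = 4*17 + 12 = 80, q_4 = 4*7 + 5 = 33.
q_4 = 33 > 13, so the last convergent with denominator <= 13 is p_3/q_3 = 17/7.
The closest fraction with denominator <= 13 is either p_3/q_3 or the intermediate fraction (k*p_3 + p_2)/(k*q_3 + q_2) with the largest k >= 1 whose denominator stays <= 13; these approach x as k grows, and every other convergent or intermediate fraction in range is farther away.
Largest k: floor((13 - q_2)/q_3) = floor((13 - 5)/7) = 1.
That gives (1*17 + 12)/(1*7 + 5) = 29/12.
Compare the errors: |x - 17/7| = |80*7 - 17*33|/(33*7) = 1/231, and |x - 29/12| = |80*12 - 29*33|/(33*12) = 3/396.
Cross-multiplying, 1*396 = 396 < 693 = 3*231, so 1/231 is smaller: the convergent 17/7 is closer to x than 29/12.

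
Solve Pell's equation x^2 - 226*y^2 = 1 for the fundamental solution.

First expand sqrt(226) as a continued fraction. With x_i = (sqrt(226) + m_i)/d_i and (m_0, d_0) = (0, 1): a_0 = floor(sqrt(226)) = 15, since 15^2 = 225 <= 226 < 256 = 16^2.
Iterate m_{i+1} = d_i*a_i - m_i, d_{i+1} = (226 - m_{i+1}^2)/d_i, a_{i+1} = floor((a_0 + m_{i+1})/d_{i+1}):
  m_1 = 1*15 - 0 = 15, d_1 = (226 - 15^2)/1 = 1/1 = 1, a_1 = floor((15 + 15)/1) = 30.
  m_2 = 1*30 - 15 = 15, d_2 = (226 - 15^2)/1 = 1/1 = 1: (m_2, d_2) = (m_1, d_1) = (15, 1), so from here the quotient a_1 repeats; the period length is 1.
So sqrt(226) = [15; (30)] with period length k = 1.
k is odd, so (p_{k-1}, q_{k-1}) only solves x^2 - 226y^2 = -1 and the fundamental solution of x^2 - 226y^2 = 1 is (p_{2k-1}, q_{2k-1}) = (p_1, q_1); compute convergents through index 1, running through the period twice.
Convergents (p_i = a_i*p_{i-1} + p_{i-2}, q_i = a_i*q_{i-1} + q_{i-2} with p_{-2}=0, p_{-1}=1, q_{-2}=1, q_{-1}=0):
  i=0: a_0=15, p_0 = 15*1 + 0 = 15, q_0 = 15*0 + 1 = 1.
  i=1: a_1=30, p_1 = 30*15 + 1 = 451, q_1 = 30*1 + 0 = 30.
Indeed p_0^2 - 226*q_0^2 = 225 - 226 = -1, not +1.
Check: 451^2 - 226*30^2 = 203401 - 203400 = 1, so (x, y) = (451, 30) solves the equation, and by the theorem it is the least positive solution.

(x, y) = (451, 30)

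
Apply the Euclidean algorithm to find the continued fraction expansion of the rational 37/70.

[0; 1, 1, 8, 4]

Run the Euclidean algorithm on 37 and 70; the successive quotients are the partial quotients a_0, a_1, ... (each step inverts the fractional part left over by the previous one):
  37 = 0*70 + 37, so a_0 = 0.
  70 = 1*37 + 33, so a_1 = 1.
  37 = 1*33 + 4, so a_2 = 1.
  33 = 8*4 + 1, so a_3 = 8.
  4 = 4*1 + 0, so a_4 = 4.
The remainder reaches 0 after 5 divisions, so the expansion has 5 partial quotients, read off in order.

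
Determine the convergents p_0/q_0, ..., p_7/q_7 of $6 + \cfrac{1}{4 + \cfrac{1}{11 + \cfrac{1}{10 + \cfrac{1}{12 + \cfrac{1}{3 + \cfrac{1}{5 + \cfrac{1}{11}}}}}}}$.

Using the convergent recurrence p_i = a_i*p_{i-1} + p_{i-2}, q_i = a_i*q_{i-1} + q_{i-2} with p_{-2}=0, p_{-1}=1, q_{-2}=1, q_{-1}=0:
  i=0: a_0=6, p_0 = 6*1 + 0 = 6, q_0 = 6*0 + 1 = 1.
  i=1: a_1=4, p_1 = 4*6 + 1 = 25, q_1 = 4*1 + 0 = 4.
  i=2: a_2=11, p_2 = 11*25 + 6 = 281, q_2 = 11*4 + 1 = 45.
  i=3: a_3=10, p_3 = 10*281 + 25 = 2835, q_3 = 10*45 + 4 = 454.
  i=4: a_4=12, p_4 = 12*2835 + 281 = 34301, q_4 = 12*454 + 45 = 5493.
  i=5: a_5=3, p_5 = 3*34301 + 2835 = 105738, q_5 = 3*5493 + 454 = 16933.
  i=6: a_6=5, p_6 = 5*105738 + 34301 = 562991, q_6 = 5*16933 + 5493 = 90158.
  i=7: a_7=11, p_7 = 11*562991 + 105738 = 6298639, q_7 = 11*90158 + 16933 = 1008671.

6/1, 25/4, 281/45, 2835/454, 34301/5493, 105738/16933, 562991/90158, 6298639/1008671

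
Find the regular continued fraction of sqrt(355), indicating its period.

Write x_i = (sqrt(355) + m_i)/d_i with (m_0, d_0) = (0, 1). a_0 = floor(sqrt(355)) = 18, since 18^2 = 324 <= 355 < 361 = 19^2.
Iterate m_{i+1} = d_i*a_i - m_i, d_{i+1} = (355 - m_{i+1}^2)/d_i, a_{i+1} = floor((a_0 + m_{i+1})/d_{i+1}):
  m_1 = 1*18 - 0 = 18, d_1 = (355 - 18^2)/1 = 31/1 = 31, a_1 = floor((18 + 18)/31) = 1.
  m_2 = 31*1 - 18 = 13, d_2 = (355 - 13^2)/31 = 186/31 = 6, a_2 = floor((18 + 13)/6) = 5.
  m_3 = 6*5 - 13 = 17, d_3 = (355 - 17^2)/6 = 66/6 = 11, a_3 = floor((18 + 17)/11) = 3.
  m_4 = 11*3 - 17 = 16, d_4 = (355 - 16^2)/11 = 99/11 = 9, a_4 = floor((18 + 16)/9) = 3.
  m_5 = 9*3 - 16 = 11, d_5 = (355 - 11^2)/9 = 234/9 = 26, a_5 = floor((18 + 11)/26) = 1.
  m_6 = 26*1 - 11 = 15, d_6 = (355 - 15^2)/26 = 130/26 = 5, a_6 = floor((18 + 15)/5) = 6.
  m_7 = 5*6 - 15 = 15, d_7 = (355 - 15^2)/5 = 130/5 = 26, a_7 = floor((18 + 15)/26) = 1.
  m_8 = 26*1 - 15 = 11, d_8 = (355 - 11^2)/26 = 234/26 = 9, a_8 = floor((18 + 11)/9) = 3.
  m_9 = 9*3 - 11 = 16, d_9 = (355 - 16^2)/9 = 99/9 = 11, a_9 = floor((18 + 16)/11) = 3.
  m_10 = 11*3 - 16 = 17, d_10 = (355 - 17^2)/11 = 66/11 = 6, a_10 = floor((18 + 17)/6) = 5.
  m_11 = 6*5 - 17 = 13, d_11 = (355 - 13^2)/6 = 186/6 = 31, a_11 = floor((18 + 13)/31) = 1.
  m_12 = 31*1 - 13 = 18, d_12 = (355 - 18^2)/31 = 31/31 = 1, a_12 = floor((18 + 18)/1) = 36.
  m_13 = 1*36 - 18 = 18, d_13 = (355 - 18^2)/1 = 31/1 = 31: (m_13, d_13) = (m_1, d_1) = (18, 31), so from here the quotients repeat a_1, ..., a_12; the period length is 12.
Hence the expansion of sqrt(355) is a_0 = 18 followed by the repeating block 1, 5, 3, 3, 1, 6, 1, 3, 3, 5, 1, 36 (period 12).

[18; (1, 5, 3, 3, 1, 6, 1, 3, 3, 5, 1, 36)]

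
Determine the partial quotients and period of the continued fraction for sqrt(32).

Write x_i = (sqrt(32) + m_i)/d_i with (m_0, d_0) = (0, 1). a_0 = floor(sqrt(32)) = 5, since 5^2 = 25 <= 32 < 36 = 6^2.
Iterate m_{i+1} = d_i*a_i - m_i, d_{i+1} = (32 - m_{i+1}^2)/d_i, a_{i+1} = floor((a_0 + m_{i+1})/d_{i+1}):
  m_1 = 1*5 - 0 = 5, d_1 = (32 - 5^2)/1 = 7/1 = 7, a_1 = floor((5 + 5)/7) = 1.
  m_2 = 7*1 - 5 = 2, d_2 = (32 - 2^2)/7 = 28/7 = 4, a_2 = floor((5 + 2)/4) = 1.
  m_3 = 4*1 - 2 = 2, d_3 = (32 - 2^2)/4 = 28/4 = 7, a_3 = floor((5 + 2)/7) = 1.
  m_4 = 7*1 - 2 = 5, d_4 = (32 - 5^2)/7 = 7/7 = 1, a_4 = floor((5 + 5)/1) = 10.
  m_5 = 1*10 - 5 = 5, d_5 = (32 - 5^2)/1 = 7/1 = 7: (m_5, d_5) = (m_1, d_1) = (5, 7), so from here the quotients repeat a_1, ..., a_4; the period length is 4.
Hence the expansion of sqrt(32) is a_0 = 5 followed by the repeating block 1, 1, 1, 10 (period 4).

[5; (1, 1, 1, 10)]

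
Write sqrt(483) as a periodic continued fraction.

Write x_i = (sqrt(483) + m_i)/d_i with (m_0, d_0) = (0, 1). a_0 = floor(sqrt(483)) = 21, since 21^2 = 441 <= 483 < 484 = 22^2.
Iterate m_{i+1} = d_i*a_i - m_i, d_{i+1} = (483 - m_{i+1}^2)/d_i, a_{i+1} = floor((a_0 + m_{i+1})/d_{i+1}):
  m_1 = 1*21 - 0 = 21, d_1 = (483 - 21^2)/1 = 42/1 = 42, a_1 = floor((21 + 21)/42) = 1.
  m_2 = 42*1 - 21 = 21, d_2 = (483 - 21^2)/42 = 42/42 = 1, a_2 = floor((21 + 21)/1) = 42.
  m_3 = 1*42 - 21 = 21, d_3 = (483 - 21^2)/1 = 42/1 = 42: (m_3, d_3) = (m_1, d_1) = (21, 42), so from here the quotients repeat a_1, a_2; the period length is 2.
Hence the expansion of sqrt(483) is a_0 = 21 followed by the repeating block 1, 42 (period 2).

[21; (1, 42)]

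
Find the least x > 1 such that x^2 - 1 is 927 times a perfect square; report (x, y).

First expand sqrt(927) as a continued fraction. With x_i = (sqrt(927) + m_i)/d_i and (m_0, d_0) = (0, 1): a_0 = floor(sqrt(927)) = 30, since 30^2 = 900 <= 927 < 961 = 31^2.
Iterate m_{i+1} = d_i*a_i - m_i, d_{i+1} = (927 - m_{i+1}^2)/d_i, a_{i+1} = floor((a_0 + m_{i+1})/d_{i+1}):
  m_1 = 1*30 - 0 = 30, d_1 = (927 - 30^2)/1 = 27/1 = 27, a_1 = floor((30 + 30)/27) = 2.
  m_2 = 27*2 - 30 = 24, d_2 = (927 - 24^2)/27 = 351/27 = 13, a_2 = floor((30 + 24)/13) = 4.
  m_3 = 13*4 - 24 = 28, d_3 = (927 - 28^2)/13 = 143/13 = 11, a_3 = floor((30 + 28)/11) = 5.
  m_4 = 11*5 - 28 = 27, d_4 = (927 - 27^2)/11 = 198/11 = 18, a_4 = floor((30 + 27)/18) = 3.
  m_5 = 18*3 - 27 = 27, d_5 = (927 - 27^2)/18 = 198/18 = 11, a_5 = floor((30 + 27)/11) = 5.
  m_6 = 11*5 - 27 = 28, d_6 = (927 - 28^2)/11 = 143/11 = 13, a_6 = floor((30 + 28)/13) = 4.
  m_7 = 13*4 - 28 = 24, d_7 = (927 - 24^2)/13 = 351/13 = 27, a_7 = floor((30 + 24)/27) = 2.
  m_8 = 27*2 - 24 = 30, d_8 = (927 - 30^2)/27 = 27/27 = 1, a_8 = floor((30 + 30)/1) = 60.
  m_9 = 1*60 - 30 = 30, d_9 = (927 - 30^2)/1 = 27/1 = 27: (m_9, d_9) = (m_1, d_1) = (30, 27), so from here the quotients repeat a_1, ..., a_8; the period length is 8.
So sqrt(927) = [30; (2, 4, 5, 3, 5, 4, 2, 60)] with period length k = 8.
k is even, so the fundamental solution of x^2 - 927y^2 = 1 is (p_{k-1}, q_{k-1}) = (p_7, q_7); compute convergents through index 7.
Convergents (p_i = a_i*p_{i-1} + p_{i-2}, q_i = a_i*q_{i-1} + q_{i-2} with p_{-2}=0, p_{-1}=1, q_{-2}=1, q_{-1}=0):
  i=0: a_0=30, p_0 = 30*1 + 0 = 30, q_0 = 30*0 + 1 = 1.
  i=1: a_1=2, p_1 = 2*30 + 1 = 61, q_1 = 2*1 + 0 = 2.
  i=2: a_2=4, p_2 = 4*61 + 30 = 274, q_2 = 4*2 + 1 = 9.
  i=3: a_3=5, p_3 = 5*274 + 61 = 1431, q_3 = 5*9 + 2 = 47.
  i=4: a_4=3, p_4 = 3*1431 + 274 = 4567, q_4 = 3*47 + 9 = 150.
  i=5: a_5=5, p_5 = 5*4567 + 1431 = 24266, q_5 = 5*150 + 47 = 797.
  i=6: a_6=4, p_6 = 4*24266 + 4567 = 101631, q_6 = 4*797 + 150 = 3338.
  i=7: a_7=2, p_7 = 2*101631 + 24266 = 227528, q_7 = 2*3338 + 797 = 7473.
Check: 227528^2 - 927*7473^2 = 51768990784 - 51768990783 = 1, so (x, y) = (227528, 7473) solves the equation, and by the theorem it is the least positive solution.

(x, y) = (227528, 7473)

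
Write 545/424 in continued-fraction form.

Run the Euclidean algorithm on 545 and 424; the successive quotients are the partial quotients a_0, a_1, ... (each step inverts the fractional part left over by the previous one):
  545 = 1*424 + 121, so a_0 = 1.
  424 = 3*121 + 61, so a_1 = 3.
  121 = 1*61 + 60, so a_2 = 1.
  61 = 1*60 + 1, so a_3 = 1.
  60 = 60*1 + 0, so a_4 = 60.
The remainder reaches 0 after 5 divisions, so the expansion has 5 partial quotients, read off in order.

[1; 3, 1, 1, 60]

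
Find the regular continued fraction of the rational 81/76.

[1; 15, 5]

Run the Euclidean algorithm on 81 and 76; the successive quotients are the partial quotients a_0, a_1, ... (each step inverts the fractional part left over by the previous one):
  81 = 1*76 + 5, so a_0 = 1.
  76 = 15*5 + 1, so a_1 = 15.
  5 = 5*1 + 0, so a_2 = 5.
The remainder reaches 0 after 3 divisions, so the expansion has 3 partial quotients, read off in order.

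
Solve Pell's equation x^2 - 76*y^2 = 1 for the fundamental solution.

First expand sqrt(76) as a continued fraction. With x_i = (sqrt(76) + m_i)/d_i and (m_0, d_0) = (0, 1): a_0 = floor(sqrt(76)) = 8, since 8^2 = 64 <= 76 < 81 = 9^2.
Iterate m_{i+1} = d_i*a_i - m_i, d_{i+1} = (76 - m_{i+1}^2)/d_i, a_{i+1} = floor((a_0 + m_{i+1})/d_{i+1}):
  m_1 = 1*8 - 0 = 8, d_1 = (76 - 8^2)/1 = 12/1 = 12, a_1 = floor((8 + 8)/12) = 1.
  m_2 = 12*1 - 8 = 4, d_2 = (76 - 4^2)/12 = 60/12 = 5, a_2 = floor((8 + 4)/5) = 2.
  m_3 = 5*2 - 4 = 6, d_3 = (76 - 6^2)/5 = 40/5 = 8, a_3 = floor((8 + 6)/8) = 1.
  m_4 = 8*1 - 6 = 2, d_4 = (76 - 2^2)/8 = 72/8 = 9, a_4 = floor((8 + 2)/9) = 1.
  m_5 = 9*1 - 2 = 7, d_5 = (76 - 7^2)/9 = 27/9 = 3, a_5 = floor((8 + 7)/3) = 5.
  m_6 = 3*5 - 7 = 8, d_6 = (76 - 8^2)/3 = 12/3 = 4, a_6 = floor((8 + 8)/4) = 4.
  m_7 = 4*4 - 8 = 8, d_7 = (76 - 8^2)/4 = 12/4 = 3, a_7 = floor((8 + 8)/3) = 5.
  m_8 = 3*5 - 8 = 7, d_8 = (76 - 7^2)/3 = 27/3 = 9, a_8 = floor((8 + 7)/9) = 1.
  m_9 = 9*1 - 7 = 2, d_9 = (76 - 2^2)/9 = 72/9 = 8, a_9 = floor((8 + 2)/8) = 1.
  m_10 = 8*1 - 2 = 6, d_10 = (76 - 6^2)/8 = 40/8 = 5, a_10 = floor((8 + 6)/5) = 2.
  m_11 = 5*2 - 6 = 4, d_11 = (76 - 4^2)/5 = 60/5 = 12, a_11 = floor((8 + 4)/12) = 1.
  m_12 = 12*1 - 4 = 8, d_12 = (76 - 8^2)/12 = 12/12 = 1, a_12 = floor((8 + 8)/1) = 16.
  m_13 = 1*16 - 8 = 8, d_13 = (76 - 8^2)/1 = 12/1 = 12: (m_13, d_13) = (m_1, d_1) = (8, 12), so from here the quotients repeat a_1, ..., a_12; the period length is 12.
So sqrt(76) = [8; (1, 2, 1, 1, 5, 4, 5, 1, 1, 2, 1, 16)] with period length k = 12.
k is even, so the fundamental solution of x^2 - 76y^2 = 1 is (p_{k-1}, q_{k-1}) = (p_11, q_11); compute convergents through index 11.
Convergents (p_i = a_i*p_{i-1} + p_{i-2}, q_i = a_i*q_{i-1} + q_{i-2} with p_{-2}=0, p_{-1}=1, q_{-2}=1, q_{-1}=0):
  i=0: a_0=8, p_0 = 8*1 + 0 = 8, q_0 = 8*0 + 1 = 1.
  i=1: a_1=1, p_1 = 1*8 + 1 = 9, q_1 = 1*1 + 0 = 1.
  i=2: a_2=2, p_2 = 2*9 + 8 = 26, q_2 = 2*1 + 1 = 3.
  i=3: a_3=1, p_3 = 1*26 + 9 = 35, q_3 = 1*3 + 1 = 4.
  i=4: a_4=1, p_4 = 1*35 + 26 = 61, q_4 = 1*4 + 3 = 7.
  i=5: a_5=5, p_5 = 5*61 + 35 = 340, q_5 = 5*7 + 4 = 39.
  i=6: a_6=4, p_6 = 4*340 + 61 = 1421, q_6 = 4*39 + 7 = 163.
  i=7: a_7=5, p_7 = 5*1421 + 340 = 7445, q_7 = 5*163 + 39 = 854.
  i=8: a_8=1, p_8 = 1*7445 + 1421 = 8866, q_8 = 1*854 + 163 = 1017.
  i=9: a_9=1, p_9 = 1*8866 + 7445 = 16311, q_9 = 1*1017 + 854 = 1871.
  i=10: a_10=2, p_10 = 2*16311 + 8866 = 41488, q_10 = 2*1871 + 1017 = 4759.
  i=11: a_11=1, p_11 = 1*41488 + 16311 = 57799, q_11 = 1*4759 + 1871 = 6630.
Check: 57799^2 - 76*6630^2 = 3340724401 - 3340724400 = 1, so (x, y) = (57799, 6630) solves the equation, and by the theorem it is the least positive solution.

(x, y) = (57799, 6630)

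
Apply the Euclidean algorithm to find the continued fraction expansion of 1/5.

Run the Euclidean algorithm on 1 and 5; the successive quotients are the partial quotients a_0, a_1, ... (each step inverts the fractional part left over by the previous one):
  1 = 0*5 + 1, so a_0 = 0.
  5 = 5*1 + 0, so a_1 = 5.
The remainder reaches 0 after 2 divisions, so the expansion has 2 partial quotients, read off in order.

[0; 5]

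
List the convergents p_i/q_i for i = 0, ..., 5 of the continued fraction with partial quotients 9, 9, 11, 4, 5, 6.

9/1, 82/9, 911/100, 3726/409, 19541/2145, 120972/13279

Using the convergent recurrence p_i = a_i*p_{i-1} + p_{i-2}, q_i = a_i*q_{i-1} + q_{i-2} with p_{-2}=0, p_{-1}=1, q_{-2}=1, q_{-1}=0:
  i=0: a_0=9, p_0 = 9*1 + 0 = 9, q_0 = 9*0 + 1 = 1.
  i=1: a_1=9, p_1 = 9*9 + 1 = 82, q_1 = 9*1 + 0 = 9.
  i=2: a_2=11, p_2 = 11*82 + 9 = 911, q_2 = 11*9 + 1 = 100.
  i=3: a_3=4, p_3 = 4*911 + 82 = 3726, q_3 = 4*100 + 9 = 409.
  i=4: a_4=5, p_4 = 5*3726 + 911 = 19541, q_4 = 5*409 + 100 = 2145.
  i=5: a_5=6, p_5 = 6*19541 + 3726 = 120972, q_5 = 6*2145 + 409 = 13279.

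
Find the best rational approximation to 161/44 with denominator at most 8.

11/3

Expand x = 161/44 as a continued fraction with the Euclidean algorithm:
  161 = 3*44 + 29, so a_0 = 3.
  44 = 1*29 + 15, so a_1 = 1.
  29 = 1*15 + 14, so a_2 = 1.
  15 = 1*14 + 1, so a_3 = 1.
  14 = 14*1 + 0, so a_4 = 14.
so x = [3; 1, 1, 1, 14].
Convergents (p_i = a_i*p_{i-1} + p_{i-2}, q_i = a_i*q_{i-1} + q_{i-2} with p_{-2}=0, p_{-1}=1, q_{-2}=1, q_{-1}=0), until the denominator exceeds 8:
  i=0: a_0=3, p_0 = 3*1 + 0 = 3, q_0 = 3*0 + 1 = 1.
  i=1: a_1=1, p_1 = 1*3 + 1 = 4, q_1 = 1*1 + 0 = 1.
  i=2: a_2=1, p_2 = 1*4 + 3 = 7, q_2 = 1*1 + 1 = 2.
  i=3: a_3=1, p_3 = 1*7 + 4 = 11, q_3 = 1*2 + 1 = 3.
  i=4: a_4=14, p_4 = 14*11 + 7 = 161, q_4 = 14*3 + 2 = 44.
q_4 = 44 > 8, so the last convergent with denominator <= 8 is p_3/q_3 = 11/3.
The closest fraction with denominator <= 8 is either p_3/q_3 or the intermediate fraction (k*p_3 + p_2)/(k*q_3 + q_2) with the largest k >= 1 whose denominator stays <= 8; these approach x as k grows, and every other convergent or intermediate fraction in range is farther away.
Largest k: floor((8 - q_2)/q_3) = floor((8 - 2)/3) = 2.
That gives (2*11 + 7)/(2*3 + 2) = 29/8.
Compare the errors: |x - 11/3| = |161*3 - 11*44|/(44*3) = 1/132, and |x - 29/8| = |161*8 - 29*44|/(44*8) = 12/352.
Cross-multiplying, 1*352 = 352 < 1584 = 12*132, so 1/132 is smaller: the convergent 11/3 is closer to x than 29/8.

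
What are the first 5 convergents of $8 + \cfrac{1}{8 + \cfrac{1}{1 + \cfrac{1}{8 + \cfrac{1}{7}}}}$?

Using the convergent recurrence p_i = a_i*p_{i-1} + p_{i-2}, q_i = a_i*q_{i-1} + q_{i-2} with p_{-2}=0, p_{-1}=1, q_{-2}=1, q_{-1}=0:
  i=0: a_0=8, p_0 = 8*1 + 0 = 8, q_0 = 8*0 + 1 = 1.
  i=1: a_1=8, p_1 = 8*8 + 1 = 65, q_1 = 8*1 + 0 = 8.
  i=2: a_2=1, p_2 = 1*65 + 8 = 73, q_2 = 1*8 + 1 = 9.
  i=3: a_3=8, p_3 = 8*73 + 65 = 649, q_3 = 8*9 + 8 = 80.
  i=4: a_4=7, p_4 = 7*649 + 73 = 4616, q_4 = 7*80 + 9 = 569.

8/1, 65/8, 73/9, 649/80, 4616/569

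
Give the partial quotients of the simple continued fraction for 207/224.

Run the Euclidean algorithm on 207 and 224; the successive quotients are the partial quotients a_0, a_1, ... (each step inverts the fractional part left over by the previous one):
  207 = 0*224 + 207, so a_0 = 0.
  224 = 1*207 + 17, so a_1 = 1.
  207 = 12*17 + 3, so a_2 = 12.
  17 = 5*3 + 2, so a_3 = 5.
  3 = 1*2 + 1, so a_4 = 1.
  2 = 2*1 + 0, so a_5 = 2.
The remainder reaches 0 after 6 divisions, so the expansion has 6 partial quotients, read off in order.

[0; 1, 12, 5, 1, 2]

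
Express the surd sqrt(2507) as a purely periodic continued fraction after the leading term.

Write x_i = (sqrt(2507) + m_i)/d_i with (m_0, d_0) = (0, 1). a_0 = floor(sqrt(2507)) = 50, since 50^2 = 2500 <= 2507 < 2601 = 51^2.
Iterate m_{i+1} = d_i*a_i - m_i, d_{i+1} = (2507 - m_{i+1}^2)/d_i, a_{i+1} = floor((a_0 + m_{i+1})/d_{i+1}):
  m_1 = 1*50 - 0 = 50, d_1 = (2507 - 50^2)/1 = 7/1 = 7, a_1 = floor((50 + 50)/7) = 14.
  m_2 = 7*14 - 50 = 48, d_2 = (2507 - 48^2)/7 = 203/7 = 29, a_2 = floor((50 + 48)/29) = 3.
  m_3 = 29*3 - 48 = 39, d_3 = (2507 - 39^2)/29 = 986/29 = 34, a_3 = floor((50 + 39)/34) = 2.
  m_4 = 34*2 - 39 = 29, d_4 = (2507 - 29^2)/34 = 1666/34 = 49, a_4 = floor((50 + 29)/49) = 1.
  m_5 = 49*1 - 29 = 20, d_5 = (2507 - 20^2)/49 = 2107/49 = 43, a_5 = floor((50 + 20)/43) = 1.
  m_6 = 43*1 - 20 = 23, d_6 = (2507 - 23^2)/43 = 1978/43 = 46, a_6 = floor((50 + 23)/46) = 1.
  m_7 = 46*1 - 23 = 23, d_7 = (2507 - 23^2)/46 = 1978/46 = 43, a_7 = floor((50 + 23)/43) = 1.
  m_8 = 43*1 - 23 = 20, d_8 = (2507 - 20^2)/43 = 2107/43 = 49, a_8 = floor((50 + 20)/49) = 1.
  m_9 = 49*1 - 20 = 29, d_9 = (2507 - 29^2)/49 = 1666/49 = 34, a_9 = floor((50 + 29)/34) = 2.
  m_10 = 34*2 - 29 = 39, d_10 = (2507 - 39^2)/34 = 986/34 = 29, a_10 = floor((50 + 39)/29) = 3.
  m_11 = 29*3 - 39 = 48, d_11 = (2507 - 48^2)/29 = 203/29 = 7, a_11 = floor((50 + 48)/7) = 14.
  m_12 = 7*14 - 48 = 50, d_12 = (2507 - 50^2)/7 = 7/7 = 1, a_12 = floor((50 + 50)/1) = 100.
  m_13 = 1*100 - 50 = 50, d_13 = (2507 - 50^2)/1 = 7/1 = 7: (m_13, d_13) = (m_1, d_1) = (50, 7), so from here the quotients repeat a_1, ..., a_12; the period length is 12.
Hence the expansion of sqrt(2507) is a_0 = 50 followed by the repeating block 14, 3, 2, 1, 1, 1, 1, 1, 2, 3, 14, 100 (period 12).

[50; (14, 3, 2, 1, 1, 1, 1, 1, 2, 3, 14, 100)]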